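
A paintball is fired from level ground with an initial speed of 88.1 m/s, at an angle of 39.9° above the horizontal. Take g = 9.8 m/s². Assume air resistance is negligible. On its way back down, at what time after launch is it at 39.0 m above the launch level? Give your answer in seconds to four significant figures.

10.80 s

Components: vₓ = 88.10 cos 39.9° = 67.59 m/s, v_y0 = 88.10 sin 39.9° = 56.51 m/s.
Height y(t) = 56.51 t − 4.900 t² = 39.0 gives 4.900 t² − 56.51 t + 39.0 = 0.
t = [56.51 ± √(56.51² − 2·9.80·39.0)] / 9.80 = (56.51 ± 49.29) / 9.80, so t = 0.7373 s or t = 10.80 s.
The descending-branch root is 10.80 s.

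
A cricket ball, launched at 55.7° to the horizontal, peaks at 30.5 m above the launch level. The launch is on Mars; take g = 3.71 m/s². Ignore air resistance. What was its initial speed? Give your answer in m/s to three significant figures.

At the peak v_y = 0, so v_y0 = √(2gH) = √(2 × 3.71 × 30.5) = 15.04 m/s.
v_y0 = v₀ sin θ ⇒ v₀ = 15.04 / sin 55.7° = 18.21 m/s.

18.2 m/s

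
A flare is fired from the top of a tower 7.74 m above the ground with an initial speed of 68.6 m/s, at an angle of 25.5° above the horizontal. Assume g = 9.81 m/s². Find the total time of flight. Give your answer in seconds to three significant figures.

vₓ = 68.60 cos 25.5° = 61.92 m/s; v_y0 = 68.60 sin 25.5° = 29.53 m/s.
With up positive and y = 0 at the ground: y(t) = 7.74 + (29.53) t − 4.905 t². Setting y = 0 and taking the positive root: t = [29.53 + √(29.53² + 2·9.81·7.74)] / 9.81 = (29.53 + 32.00) / 9.81 = 6.273 s.

6.27 s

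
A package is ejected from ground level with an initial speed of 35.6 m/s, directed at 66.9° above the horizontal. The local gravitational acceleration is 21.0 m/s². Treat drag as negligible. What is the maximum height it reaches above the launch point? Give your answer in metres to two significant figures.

Horizontal component vₓ = 35.60 cos 66.9° = 13.97 m/s; vertical v_y0 = 35.60 sin 66.9° = 32.75 m/s.
Maximum height: H = v_y0² / (2g) = 32.75² / (2 × 21.0) = 25.53 m.

26 m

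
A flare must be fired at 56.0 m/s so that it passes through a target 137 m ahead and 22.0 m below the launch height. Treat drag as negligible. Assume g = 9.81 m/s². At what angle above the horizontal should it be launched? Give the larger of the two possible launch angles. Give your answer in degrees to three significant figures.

77.8°

Trajectory: y = x tanθ − g x² (1 + tan²θ)/(2v₀²). With x = 137, y = −22.0, v₀ = 56.0, g = 9.81:
29.36 tan²θ − 137 tanθ + (7.356) = 0.
tanθ = [137 ± √(137² − 4 × 29.36 × (7.356))] / (2 × 29.36) = (137 ± 133.8) / 58.71, giving tanθ = 0.05433 or 4.612.
θ = 3.110° or 77.77°; the larger is 77.77°.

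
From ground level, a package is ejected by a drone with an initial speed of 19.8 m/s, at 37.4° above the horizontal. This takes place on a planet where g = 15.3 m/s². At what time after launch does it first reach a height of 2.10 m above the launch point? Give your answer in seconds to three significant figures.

Resolve: vₓ = 19.80 cos 37.4° = 15.73 m/s and v_y0 = 19.80 sin 37.4° = 12.03 m/s.
Require v_y0 t − ½ g t² = 2.10, i.e. 7.650 t² − 12.03 t + 2.10 = 0.
t = [12.03 ± √(12.03² − 2·15.3·2.10)] / 15.3 = (12.03 ± 8.965) / 15.3, so t = 0.2001 s or t = 1.372 s.
The first (ascending) time is 0.2001 s.

0.200 s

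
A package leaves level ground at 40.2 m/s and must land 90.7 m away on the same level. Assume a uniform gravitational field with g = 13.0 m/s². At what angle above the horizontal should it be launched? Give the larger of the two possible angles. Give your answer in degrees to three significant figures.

From R = (v₀²/g) sin 2θ: sin 2θ = 13.0 × 90.7 / 1616.0 = 0.7296.
2θ = 46.85° or 180° − 46.85° = 133.1°, so θ = 23.43° or 66.57°.
The larger angle is 66.57°.

66.6°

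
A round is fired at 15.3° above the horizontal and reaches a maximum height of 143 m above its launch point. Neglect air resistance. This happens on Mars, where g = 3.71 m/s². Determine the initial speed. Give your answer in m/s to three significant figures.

At the peak v_y = 0, so v_y0 = √(2gH) = √(2 × 3.71 × 143) = 32.57 m/s.
v_y0 = v₀ sin θ ⇒ v₀ = 32.57 / sin 15.3° = 123.4 m/s.

123 m/s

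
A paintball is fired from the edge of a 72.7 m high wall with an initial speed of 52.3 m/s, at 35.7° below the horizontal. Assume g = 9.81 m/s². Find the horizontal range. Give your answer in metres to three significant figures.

vₓ = 52.30 cos 35.7° = 42.47 m/s; v_y0 = −30.52 m/s (downward).
With up positive and y = 0 at the ground: y(t) = 72.7 + (−30.52) t − 4.905 t². Setting y = 0 and taking the positive root: t = [−30.52 + √(30.52² + 2·9.81·72.7)] / 9.81 = (−30.52 + 48.56) / 9.81 = 1.839 s.
Horizontal distance: R = vₓ t = 42.47 × 1.839 = 78.09 m.

78.1 m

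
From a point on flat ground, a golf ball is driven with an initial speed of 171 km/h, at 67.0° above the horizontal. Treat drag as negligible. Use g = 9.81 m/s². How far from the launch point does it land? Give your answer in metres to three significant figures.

165 m

Convert: 171 km/h = 171/3.6 = 47.50 m/s.
Components: vₓ = 47.50 cos 67.0° = 18.56 m/s, v_y0 = 47.50 sin 67.0° = 43.72 m/s.
Time aloft: T = 2 v_y0 / g = 2 × 43.72 / 9.81 = 8.914 s.
Range: R = vₓ T = 18.56 × 8.914 = 165.4 m.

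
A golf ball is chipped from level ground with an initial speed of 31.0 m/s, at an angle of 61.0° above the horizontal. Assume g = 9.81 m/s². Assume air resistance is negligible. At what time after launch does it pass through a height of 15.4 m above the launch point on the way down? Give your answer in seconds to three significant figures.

vₓ = 31.00 cos 61.0° = 15.03 m/s; v_y0 = 31.00 sin 61.0° = 27.11 m/s.
Require v_y0 t − ½ g t² = 15.4, i.e. 4.905 t² − 27.11 t + 15.4 = 0.
Quadratic formula: t = (27.11 ± √432.98) / 9.81 = (27.11 ± 20.81) / 9.81 → t = 0.6427 s or 4.885 s.
The descending-branch root is 4.885 s.

4.88 s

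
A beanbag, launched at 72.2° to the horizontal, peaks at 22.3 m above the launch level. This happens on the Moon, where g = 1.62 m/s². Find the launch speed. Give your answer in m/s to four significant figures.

8.927 m/s

At the peak v_y = 0, so v_y0 = √(2gH) = √(2 × 1.62 × 22.3) = 8.500 m/s.
v_y0 = v₀ sin θ ⇒ v₀ = 8.500 / sin 72.2° = 8.927 m/s.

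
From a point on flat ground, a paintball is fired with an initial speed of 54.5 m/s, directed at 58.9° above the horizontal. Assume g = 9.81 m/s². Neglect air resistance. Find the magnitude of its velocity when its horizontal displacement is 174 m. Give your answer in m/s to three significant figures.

31.4 m/s

Resolve: vₓ = 54.50 cos 58.9° = 28.15 m/s and v_y0 = 54.50 sin 58.9° = 46.67 m/s.
x = vₓ t ⇒ t = 174/28.15 = 6.181 s.
Vertical velocity there: v_y = v_y0 − g t = 46.67 − 9.81 × 6.181 = −13.97 m/s.
Speed: √(vₓ² + v_y²) = √(28.15² + 13.97²) = 31.43 m/s.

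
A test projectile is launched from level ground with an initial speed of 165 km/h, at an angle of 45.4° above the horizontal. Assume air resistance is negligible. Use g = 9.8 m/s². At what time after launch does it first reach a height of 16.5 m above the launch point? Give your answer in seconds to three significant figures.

Convert: 165 km/h = 165/3.6 = 45.83 m/s.
Horizontal component vₓ = 45.83 cos 45.4° = 32.18 m/s; vertical v_y0 = 45.83 sin 45.4° = 32.63 m/s.
Height y(t) = 32.63 t − 4.900 t² = 16.5 gives 4.900 t² − 32.63 t + 16.5 = 0.
Quadratic formula: t = (32.63 ± √741.61) / 9.80 = (32.63 ± 27.23) / 9.80 → t = 0.5512 s or 6.109 s.
The first (ascending) time is 0.5512 s.

0.551 s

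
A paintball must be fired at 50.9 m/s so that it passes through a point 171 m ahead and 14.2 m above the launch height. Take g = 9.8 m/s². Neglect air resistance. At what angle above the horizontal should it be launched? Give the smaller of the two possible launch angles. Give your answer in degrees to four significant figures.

Trajectory: y = x tanθ − g x² (1 + tan²θ)/(2v₀²). With x = 171, y = 14.2, v₀ = 50.9, g = 9.80:
55.30 tan²θ − 171 tanθ + (69.50) = 0.
tanθ = [171 ± √(171² − 4 × 55.30 × (69.50))] / (2 × 55.30) = (171 ± 117.8) / 110.6, giving tanθ = 0.4814 or 2.611.
θ = 25.71° or 69.04°; the smaller is 25.71°.

25.71°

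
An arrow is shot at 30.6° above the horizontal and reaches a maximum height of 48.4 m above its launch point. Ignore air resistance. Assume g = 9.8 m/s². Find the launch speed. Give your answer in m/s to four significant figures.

60.51 m/s

At the peak v_y = 0, so v_y0 = √(2gH) = √(2 × 9.80 × 48.4) = 30.80 m/s.
v_y0 = v₀ sin θ ⇒ v₀ = 30.80 / sin 30.6° = 60.51 m/s.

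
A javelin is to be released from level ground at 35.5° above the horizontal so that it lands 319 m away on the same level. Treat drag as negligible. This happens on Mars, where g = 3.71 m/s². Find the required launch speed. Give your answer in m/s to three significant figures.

35.4 m/s

Level-ground range: R = v₀² sin(2θ)/g, so v₀ = √(gR / sin 2θ).
v₀ = √(3.71 × 319 / sin 71.00°) = √(1183 / 0.9455) = √1251.7 = 35.38 m/s.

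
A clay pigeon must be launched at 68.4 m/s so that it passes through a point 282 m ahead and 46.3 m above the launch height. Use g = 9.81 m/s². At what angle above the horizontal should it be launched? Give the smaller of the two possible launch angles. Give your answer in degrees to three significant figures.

Trajectory: y = x tanθ − g x² (1 + tan²θ)/(2v₀²). With x = 282, y = 46.3, v₀ = 68.4, g = 9.81:
83.37 tan²θ − 282 tanθ + (129.7) = 0.
tanθ = [282 ± √(282² − 4 × 83.37 × (129.7))] / (2 × 83.37) = (282 ± 190.5) / 166.7, giving tanθ = 0.5489 or 2.833.
θ = 28.76° or 70.56°; the smaller is 28.76°.

28.8°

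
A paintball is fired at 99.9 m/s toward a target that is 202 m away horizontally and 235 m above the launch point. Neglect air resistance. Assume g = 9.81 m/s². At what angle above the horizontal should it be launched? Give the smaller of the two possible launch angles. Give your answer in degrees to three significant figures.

Trajectory: y = x tanθ − g x² (1 + tan²θ)/(2v₀²). With x = 202, y = 235, v₀ = 99.9, g = 9.81:
20.05 tan²θ − 202 tanθ + (255.1) = 0.
tanθ = [202 ± √(202² − 4 × 20.05 × (255.1))] / (2 × 20.05) = (202 ± 142.6) / 40.11, giving tanθ = 1.480 or 8.592.
θ = 55.96° or 83.36°; the smaller is 55.96°.

56.0°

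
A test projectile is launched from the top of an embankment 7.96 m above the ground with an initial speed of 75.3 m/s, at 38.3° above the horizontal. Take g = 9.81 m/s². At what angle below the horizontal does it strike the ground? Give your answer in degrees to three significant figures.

vₓ = 75.30 cos 38.3° = 59.09 m/s; v_y0 = 75.30 sin 38.3° = 46.67 m/s.
Vertical motion (up positive, ground at y = 0): 4.905 t² − (46.67) t − 7.96 = 0, so t = (46.67 + √(46.67² + 2·9.81·7.96)) / 9.81 = (46.67 + 48.31) / 9.81 = 9.682 s.
At impact: v_y = v_y0 − g t = −48.31 m/s; vₓ = 59.09 m/s.
Angle below horizontal: arctan(|v_y|/vₓ) = arctan(48.31/59.09) = 39.27°.

39.3°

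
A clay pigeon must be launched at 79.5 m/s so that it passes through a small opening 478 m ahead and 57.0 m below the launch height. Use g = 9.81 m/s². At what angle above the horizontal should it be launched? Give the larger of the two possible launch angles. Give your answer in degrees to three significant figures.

67.5°

Trajectory: y = x tanθ − g x² (1 + tan²θ)/(2v₀²). With x = 478, y = −57.0, v₀ = 79.5, g = 9.81:
177.3 tan²θ − 478 tanθ + (120.3) = 0.
tanθ = [478 ± √(478² − 4 × 177.3 × (120.3))] / (2 × 177.3) = (478 ± 378.3) / 354.6, giving tanθ = 0.2810 or 2.415.
θ = 15.70° or 67.50°; the larger is 67.50°.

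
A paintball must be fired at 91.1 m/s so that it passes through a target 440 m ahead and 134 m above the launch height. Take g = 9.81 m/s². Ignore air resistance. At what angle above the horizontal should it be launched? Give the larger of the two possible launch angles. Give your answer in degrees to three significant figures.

Trajectory: y = x tanθ − g x² (1 + tan²θ)/(2v₀²). With x = 440, y = 134, v₀ = 91.1, g = 9.81:
114.4 tan²θ − 440 tanθ + (248.4) = 0.
tanθ = [440 ± √(440² − 4 × 114.4 × (248.4))] / (2 × 114.4) = (440 ± 282.7) / 228.8, giving tanθ = 0.6875 or 3.158.
θ = 34.51° or 72.43°; the larger is 72.43°.

72.4°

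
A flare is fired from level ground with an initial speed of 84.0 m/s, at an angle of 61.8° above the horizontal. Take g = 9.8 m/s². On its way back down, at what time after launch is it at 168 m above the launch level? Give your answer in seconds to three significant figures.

Horizontal component vₓ = 84.00 cos 61.8° = 39.69 m/s; vertical v_y0 = 84.00 sin 61.8° = 74.03 m/s.
Require v_y0 t − ½ g t² = 168, i.e. 4.900 t² − 74.03 t + 168 = 0.
t = [74.03 ± √(74.03² − 2·9.80·168)] / 9.80 = (74.03 ± 46.77) / 9.80, so t = 2.781 s or t = 12.33 s.
The descending-branch root is 12.33 s.

12.3 s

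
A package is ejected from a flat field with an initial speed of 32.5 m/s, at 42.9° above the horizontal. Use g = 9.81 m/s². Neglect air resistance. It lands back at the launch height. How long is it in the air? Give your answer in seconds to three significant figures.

Horizontal component vₓ = 32.50 cos 42.9° = 23.81 m/s; vertical v_y0 = 32.50 sin 42.9° = 22.12 m/s.
It returns to y = 0 when t = 2 v_y0 / g = 2(22.12)/9.81 = 4.510 s.

4.51 s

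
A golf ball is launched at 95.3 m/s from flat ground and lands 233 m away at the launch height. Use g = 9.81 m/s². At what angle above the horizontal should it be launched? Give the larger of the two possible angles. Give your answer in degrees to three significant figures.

Level-ground range R = v₀² sin(2θ)/g ⇒ sin(2θ) = gR/v₀² = 9.81 × 233 / 95.3² = 0.2517.
2θ = 14.58° or 180° − 14.58° = 165.4°, so θ = 7.288° or 82.71°.
The larger angle is 82.71°.

82.7°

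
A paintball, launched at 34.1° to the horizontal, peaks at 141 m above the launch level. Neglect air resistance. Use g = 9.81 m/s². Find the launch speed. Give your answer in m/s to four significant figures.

At the peak v_y = 0, so v_y0 = √(2gH) = √(2 × 9.81 × 141) = 52.60 m/s.
v_y0 = v₀ sin θ ⇒ v₀ = 52.60 / sin 34.1° = 93.82 m/s.

93.82 m/s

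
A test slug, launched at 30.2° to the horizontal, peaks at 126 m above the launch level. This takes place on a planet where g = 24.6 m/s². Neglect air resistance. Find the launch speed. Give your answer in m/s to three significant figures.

157 m/s

At the peak v_y = 0, so v_y0 = √(2gH) = √(2 × 24.6 × 126) = 78.73 m/s.
v_y0 = v₀ sin θ ⇒ v₀ = 78.73 / sin 30.2° = 156.5 m/s.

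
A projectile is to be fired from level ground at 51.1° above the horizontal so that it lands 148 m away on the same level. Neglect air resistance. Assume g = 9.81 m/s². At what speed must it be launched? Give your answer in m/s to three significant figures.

On level ground R = v₀² sin 2θ / g ⇒ v₀ = √(gR / sin 2θ).
v₀ = √(9.81 × 148 / sin 102.2°) = √(1452 / 0.9774) = √1485.4 = 38.54 m/s.

38.5 m/s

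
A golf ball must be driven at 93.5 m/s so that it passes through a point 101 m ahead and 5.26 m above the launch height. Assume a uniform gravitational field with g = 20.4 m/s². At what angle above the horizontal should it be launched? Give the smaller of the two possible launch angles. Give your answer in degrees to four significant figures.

Trajectory: y = x tanθ − g x² (1 + tan²θ)/(2v₀²). With x = 101, y = 5.26, v₀ = 93.5, g = 20.4:
11.90 tan²θ − 101 tanθ + (17.16) = 0.
tanθ = [101 ± √(101² − 4 × 11.90 × (17.16))] / (2 × 11.90) = (101 ± 96.87) / 23.80, giving tanθ = 0.1735 or 8.313.
θ = 9.841° or 83.14°; the smaller is 9.841°.

9.841°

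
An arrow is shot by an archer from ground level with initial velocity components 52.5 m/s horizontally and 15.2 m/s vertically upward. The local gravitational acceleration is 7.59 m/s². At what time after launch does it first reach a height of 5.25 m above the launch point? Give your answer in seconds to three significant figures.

Set y = v_y0 t − ½ g t² = 5.25: 3.795 t² − 15.20 t + 5.25 = 0.
Quadratic formula: t = (15.20 ± √151.34) / 7.59 = (15.20 ± 12.30) / 7.59 → t = 0.3818 s or 3.623 s.
The first (ascending) time is 0.3818 s.

0.382 s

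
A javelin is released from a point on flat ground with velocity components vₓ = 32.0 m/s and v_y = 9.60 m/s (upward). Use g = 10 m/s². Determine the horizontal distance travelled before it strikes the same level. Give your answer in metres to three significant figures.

Flight time T = 2 v_y0 / g = 1.920 s.
Horizontal distance R = vₓ T = 32.00 × 1.920 = 61.44 m.

61.4 m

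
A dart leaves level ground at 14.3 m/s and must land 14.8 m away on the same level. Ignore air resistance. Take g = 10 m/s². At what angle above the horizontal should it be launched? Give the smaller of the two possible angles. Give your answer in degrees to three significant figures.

R = v₀² sin 2θ / g gives sin 2θ = gR/v₀² = 10.0·14.8/14.3² = 0.7238.
2θ = 46.37° or 180° − 46.37° = 133.6°, so θ = 23.18° or 66.82°.
The smaller angle is 23.18°.

23.2°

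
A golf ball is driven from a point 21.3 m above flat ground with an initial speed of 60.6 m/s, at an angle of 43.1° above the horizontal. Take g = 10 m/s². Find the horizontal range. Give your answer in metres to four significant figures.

Resolve: vₓ = 60.60 cos 43.1° = 44.25 m/s and v_y0 = 60.60 sin 43.1° = 41.41 m/s.
Vertical motion (up positive, ground at y = 0): 5.000 t² − (41.41) t − 21.3 = 0, so t = (41.41 + √(41.41² + 2·10.0·21.3)) / 10.0 = (41.41 + 46.27) / 10.0 = 8.767 s.
Horizontal distance: R = vₓ t = 44.25 × 8.767 = 387.9 m.

387.9 m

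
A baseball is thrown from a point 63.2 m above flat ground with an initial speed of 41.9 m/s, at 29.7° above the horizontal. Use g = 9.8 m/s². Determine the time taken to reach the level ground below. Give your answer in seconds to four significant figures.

6.288 s

Components: vₓ = 41.90 cos 29.7° = 36.40 m/s, v_y0 = 41.90 sin 29.7° = 20.76 m/s.
The projectile lands when y = 63.2 + (20.76) t − ½·9.80·t² = 0. Positive root: t = (20.76 + √(20.76² + 2·9.80·63.2)) / 9.80 = (20.76 + 40.86) / 9.80 = 6.288 s.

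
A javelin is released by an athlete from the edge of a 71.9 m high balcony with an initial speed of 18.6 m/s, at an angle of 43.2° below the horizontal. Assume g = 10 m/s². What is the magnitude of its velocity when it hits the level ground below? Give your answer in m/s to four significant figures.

Components: vₓ = 18.60 cos 43.2° = 13.56 m/s, v_y0 = −12.73 m/s (downward).
The projectile lands when y = 71.9 + (−12.73) t − ½·10.0·t² = 0. Positive root: t = (−12.73 + √(12.73² + 2·10.0·71.9)) / 10.0 = (−12.73 + 40.00) / 10.0 = 2.727 s.
Vertical velocity at impact: v_y = v_y0 − g t = −12.73 − 10.0 × 2.727 = −40.00 m/s.
Speed: |v| = √(vₓ² + v_y²) = √(13.56² + 40.00²) = 42.24 m/s.

42.24 m/s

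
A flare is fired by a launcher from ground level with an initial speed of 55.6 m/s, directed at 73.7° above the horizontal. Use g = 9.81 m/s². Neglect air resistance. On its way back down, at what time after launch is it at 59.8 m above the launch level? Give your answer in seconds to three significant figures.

Components: vₓ = 55.60 cos 73.7° = 15.61 m/s, v_y0 = 55.60 sin 73.7° = 53.37 m/s.
Set y = v_y0 t − ½ g t² = 59.8: 4.905 t² − 53.37 t + 59.8 = 0.
Quadratic formula: t = (53.37 ± √1674.6) / 9.81 = (53.37 ± 40.92) / 9.81 → t = 1.268 s or 9.611 s.
The descending-branch root is 9.611 s.

9.61 s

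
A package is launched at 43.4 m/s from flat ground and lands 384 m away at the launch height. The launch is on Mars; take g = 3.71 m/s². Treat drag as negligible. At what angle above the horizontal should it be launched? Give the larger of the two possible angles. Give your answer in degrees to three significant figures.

From R = (v₀²/g) sin 2θ: sin 2θ = 3.71 × 384 / 1883.6 = 0.7564.
2θ = 49.14° or 180° − 49.14° = 130.9°, so θ = 24.57° or 65.43°.
The larger angle is 65.43°.

65.4°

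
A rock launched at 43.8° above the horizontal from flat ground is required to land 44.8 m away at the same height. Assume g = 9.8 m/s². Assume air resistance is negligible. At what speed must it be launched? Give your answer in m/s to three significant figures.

21.0 m/s

Level-ground range: R = v₀² sin(2θ)/g, so v₀ = √(gR / sin 2θ).
v₀ = √(9.80 × 44.8 / sin 87.60°) = √(439.0 / 0.9991) = √439.43 = 20.96 m/s.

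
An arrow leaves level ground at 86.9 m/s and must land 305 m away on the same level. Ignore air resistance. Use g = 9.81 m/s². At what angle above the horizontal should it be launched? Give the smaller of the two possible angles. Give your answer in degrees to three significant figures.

R = v₀² sin 2θ / g gives sin 2θ = gR/v₀² = 9.81·305/86.9² = 0.3962.
2θ = 23.34° or 180° − 23.34° = 156.7°, so θ = 11.67° or 78.33°.
The smaller angle is 11.67°.

11.7°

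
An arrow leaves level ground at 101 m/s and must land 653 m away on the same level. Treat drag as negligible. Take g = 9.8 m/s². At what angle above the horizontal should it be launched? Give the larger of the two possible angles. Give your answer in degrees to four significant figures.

R = v₀² sin 2θ / g gives sin 2θ = gR/v₀² = 9.80·653/101² = 0.6273.
2θ = 38.85° or 180° − 38.85° = 141.1°, so θ = 19.43° or 70.57°.
The larger angle is 70.57°.

70.57°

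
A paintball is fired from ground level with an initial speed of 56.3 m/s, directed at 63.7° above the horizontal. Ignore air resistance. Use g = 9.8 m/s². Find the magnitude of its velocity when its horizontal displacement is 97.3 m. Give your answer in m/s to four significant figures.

Components: vₓ = 56.30 cos 63.7° = 24.94 m/s, v_y0 = 56.30 sin 63.7° = 50.47 m/s.
x = vₓ t ⇒ t = 97.3/24.94 = 3.901 s.
Vertical velocity there: v_y = v_y0 − g t = 50.47 − 9.80 × 3.901 = 12.25 m/s.
Speed: √(vₓ² + v_y²) = √(24.94² + 12.25²) = 27.79 m/s.

27.79 m/s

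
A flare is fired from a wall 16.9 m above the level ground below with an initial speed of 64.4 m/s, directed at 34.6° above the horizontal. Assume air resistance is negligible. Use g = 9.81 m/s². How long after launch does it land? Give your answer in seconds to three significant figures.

7.89 s

vₓ = 64.40 cos 34.6° = 53.01 m/s; v_y0 = 64.40 sin 34.6° = 36.57 m/s.
The projectile lands when y = 16.9 + (36.57) t − ½·9.81·t² = 0. Positive root: t = (36.57 + √(36.57² + 2·9.81·16.9)) / 9.81 = (36.57 + 40.85) / 9.81 = 7.892 s.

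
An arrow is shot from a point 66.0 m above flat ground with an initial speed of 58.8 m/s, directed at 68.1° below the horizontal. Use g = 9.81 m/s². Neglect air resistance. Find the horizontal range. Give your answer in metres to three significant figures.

24.1 m

Resolve: vₓ = 58.80 cos 68.1° = 21.93 m/s and v_y0 = −54.56 m/s (downward).
With up positive and y = 0 at the ground: y(t) = 66.0 + (−54.56) t − 4.905 t². Setting y = 0 and taking the positive root: t = [−54.56 + √(54.56² + 2·9.81·66.0)] / 9.81 = (−54.56 + 65.36) / 9.81 = 1.101 s.
Horizontal distance: R = vₓ t = 21.93 × 1.101 = 24.14 m.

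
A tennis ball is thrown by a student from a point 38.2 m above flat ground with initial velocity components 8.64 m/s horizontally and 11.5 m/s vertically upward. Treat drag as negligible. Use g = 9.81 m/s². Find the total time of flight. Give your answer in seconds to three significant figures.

4.20 s

With up positive and y = 0 at the ground: y(t) = 38.2 + (11.50) t − 4.905 t². Setting y = 0 and taking the positive root: t = [11.50 + √(11.50² + 2·9.81·38.2)] / 9.81 = (11.50 + 29.69) / 9.81 = 4.199 s.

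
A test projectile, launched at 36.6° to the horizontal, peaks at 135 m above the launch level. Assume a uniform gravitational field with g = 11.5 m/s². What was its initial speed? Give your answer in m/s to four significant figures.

At the peak v_y = 0, so v_y0 = √(2gH) = √(2 × 11.5 × 135) = 55.72 m/s.
v_y0 = v₀ sin θ ⇒ v₀ = 55.72 / sin 36.6° = 93.46 m/s.

93.46 m/s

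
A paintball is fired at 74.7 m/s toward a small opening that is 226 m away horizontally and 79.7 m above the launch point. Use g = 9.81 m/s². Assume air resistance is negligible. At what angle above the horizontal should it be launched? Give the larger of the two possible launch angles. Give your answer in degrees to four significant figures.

Trajectory: y = x tanθ − g x² (1 + tan²θ)/(2v₀²). With x = 226, y = 79.7, v₀ = 74.7, g = 9.81:
44.90 tan²θ − 226 tanθ + (124.6) = 0.
tanθ = [226 ± √(226² − 4 × 44.90 × (124.6))] / (2 × 44.90) = (226 ± 169.4) / 89.79, giving tanθ = 0.6302 or 4.404.
θ = 32.22° or 77.21°; the larger is 77.21°.

77.21°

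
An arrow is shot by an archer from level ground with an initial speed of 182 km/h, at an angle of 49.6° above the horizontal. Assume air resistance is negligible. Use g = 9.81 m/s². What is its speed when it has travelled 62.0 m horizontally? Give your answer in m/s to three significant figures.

Convert: 182 km/h = 182/3.6 = 50.56 m/s.
Resolve: vₓ = 50.56 cos 49.6° = 32.77 m/s and v_y0 = 50.56 sin 49.6° = 38.50 m/s.
x = vₓ t ⇒ t = 62.0/32.77 = 1.892 s.
Vertical velocity there: v_y = v_y0 − g t = 38.50 − 9.81 × 1.892 = 19.94 m/s.
Speed: √(vₓ² + v_y²) = √(32.77² + 19.94²) = 38.36 m/s.

38.4 m/s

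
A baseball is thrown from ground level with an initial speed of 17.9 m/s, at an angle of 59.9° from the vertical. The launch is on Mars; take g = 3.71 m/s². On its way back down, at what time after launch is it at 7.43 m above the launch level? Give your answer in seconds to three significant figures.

Components: vₓ = 17.90 sin 59.9° = 15.49 m/s, v_y0 = 17.90 cos 59.9° = 8.977 m/s.
Set y = v_y0 t − ½ g t² = 7.43: 1.855 t² − 8.977 t + 7.43 = 0.
Quadratic formula: t = (8.977 ± √25.457) / 3.71 = (8.977 ± 5.045) / 3.71 → t = 1.060 s or 3.780 s.
The descending-branch root is 3.780 s.

3.78 s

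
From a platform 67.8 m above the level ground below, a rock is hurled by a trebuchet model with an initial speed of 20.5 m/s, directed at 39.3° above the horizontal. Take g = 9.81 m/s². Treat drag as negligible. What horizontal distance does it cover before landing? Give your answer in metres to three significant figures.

Resolve: vₓ = 20.50 cos 39.3° = 15.86 m/s and v_y0 = 20.50 sin 39.3° = 12.98 m/s.
The projectile lands when y = 67.8 + (12.98) t − ½·9.81·t² = 0. Positive root: t = (12.98 + √(12.98² + 2·9.81·67.8)) / 9.81 = (12.98 + 38.71) / 9.81 = 5.270 s.
Horizontal distance: R = vₓ t = 15.86 × 5.270 = 83.60 m.

83.6 m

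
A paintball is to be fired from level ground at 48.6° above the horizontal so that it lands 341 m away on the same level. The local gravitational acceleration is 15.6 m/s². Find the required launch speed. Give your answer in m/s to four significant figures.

On level ground R = v₀² sin 2θ / g ⇒ v₀ = √(gR / sin 2θ).
v₀ = √(15.6 × 341 / sin 97.20°) = √(5320 / 0.9921) = √5361.9 = 73.22 m/s.

73.22 m/s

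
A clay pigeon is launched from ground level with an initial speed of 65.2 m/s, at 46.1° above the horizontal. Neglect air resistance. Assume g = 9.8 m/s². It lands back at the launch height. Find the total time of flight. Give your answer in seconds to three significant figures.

9.59 s

Horizontal component vₓ = 65.20 cos 46.1° = 45.21 m/s; vertical v_y0 = 65.20 sin 46.1° = 46.98 m/s.
Time of flight on level ground: T = 2 v_y0 / g = 2 × 46.98 / 9.80 = 9.588 s.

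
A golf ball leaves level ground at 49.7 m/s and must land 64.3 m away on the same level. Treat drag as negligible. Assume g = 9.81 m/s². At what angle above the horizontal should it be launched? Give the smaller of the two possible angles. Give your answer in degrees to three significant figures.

R = v₀² sin 2θ / g gives sin 2θ = gR/v₀² = 9.81·64.3/49.7² = 0.2554.
2θ = 14.80° or 180° − 14.80° = 165.2°, so θ = 7.398° or 82.60°.
The smaller angle is 7.398°.

7.40°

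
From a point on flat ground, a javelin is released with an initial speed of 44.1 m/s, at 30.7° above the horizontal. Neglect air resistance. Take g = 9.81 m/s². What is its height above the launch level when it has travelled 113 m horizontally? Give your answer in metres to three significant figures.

23.5 m

Components: vₓ = 44.10 cos 30.7° = 37.92 m/s, v_y0 = 44.10 sin 30.7° = 22.51 m/s.
x = vₓ t ⇒ t = 113/37.92 = 2.980 s.
Height: y = v_y0 t − ½ g t² = 22.51 × 2.980 − 4.905 × 2.980² = 67.09 − 43.56 = 23.54 m.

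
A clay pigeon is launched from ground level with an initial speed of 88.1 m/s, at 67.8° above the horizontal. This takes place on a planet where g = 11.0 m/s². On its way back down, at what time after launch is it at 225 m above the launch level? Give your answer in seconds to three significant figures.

11.2 s

Horizontal component vₓ = 88.10 cos 67.8° = 33.29 m/s; vertical v_y0 = 88.10 sin 67.8° = 81.57 m/s.
Require v_y0 t − ½ g t² = 225, i.e. 5.500 t² − 81.57 t + 225 = 0.
Quadratic formula: t = (81.57 ± √1703.5) / 11.0 = (81.57 ± 41.27) / 11.0 → t = 3.663 s or 11.17 s.
The descending-branch root is 11.17 s.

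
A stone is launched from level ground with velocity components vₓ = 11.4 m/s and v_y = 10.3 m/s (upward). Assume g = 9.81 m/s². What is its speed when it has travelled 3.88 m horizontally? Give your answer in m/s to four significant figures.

x = vₓ t ⇒ t = 3.88/11.40 = 0.3404 s.
Vertical velocity there: v_y = v_y0 − g t = 10.30 − 9.81 × 0.3404 = 6.961 m/s.
Speed: √(vₓ² + v_y²) = √(11.40² + 6.961²) = 13.36 m/s.

13.36 m/s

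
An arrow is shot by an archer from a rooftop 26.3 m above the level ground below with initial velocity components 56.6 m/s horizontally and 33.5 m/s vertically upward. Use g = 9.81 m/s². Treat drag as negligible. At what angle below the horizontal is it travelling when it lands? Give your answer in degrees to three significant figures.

Vertical motion (up positive, ground at y = 0): 4.905 t² − (33.50) t − 26.3 = 0, so t = (33.50 + √(33.50² + 2·9.81·26.3)) / 9.81 = (33.50 + 40.48) / 9.81 = 7.541 s.
At impact: v_y = v_y0 − g t = −40.48 m/s; vₓ = 56.60 m/s.
Angle below horizontal: arctan(|v_y|/vₓ) = arctan(40.48/56.60) = 35.57°.

35.6°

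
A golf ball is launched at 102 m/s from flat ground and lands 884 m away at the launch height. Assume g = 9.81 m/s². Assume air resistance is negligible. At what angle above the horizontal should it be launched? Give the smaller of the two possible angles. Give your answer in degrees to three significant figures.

28.2°

Level-ground range R = v₀² sin(2θ)/g ⇒ sin(2θ) = gR/v₀² = 9.81 × 884 / 102² = 0.8335.
2θ = 56.46° or 180° − 56.46° = 123.5°, so θ = 28.23° or 61.77°.
The smaller angle is 28.23°.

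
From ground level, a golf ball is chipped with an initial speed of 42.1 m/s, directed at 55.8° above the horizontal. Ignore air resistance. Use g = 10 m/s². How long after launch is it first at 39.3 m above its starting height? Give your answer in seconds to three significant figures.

Components: vₓ = 42.10 cos 55.8° = 23.66 m/s, v_y0 = 42.10 sin 55.8° = 34.82 m/s.
Require v_y0 t − ½ g t² = 39.3, i.e. 5.000 t² − 34.82 t + 39.3 = 0.
Quadratic formula: t = (34.82 ± √426.44) / 10.0 = (34.82 ± 20.65) / 10.0 → t = 1.417 s or 5.547 s.
The first (ascending) time is 1.417 s.

1.42 s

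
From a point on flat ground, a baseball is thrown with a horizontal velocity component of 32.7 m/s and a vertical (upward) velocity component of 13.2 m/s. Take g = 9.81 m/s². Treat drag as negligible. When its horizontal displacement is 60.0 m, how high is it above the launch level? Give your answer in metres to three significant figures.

7.71 m

x = vₓ t ⇒ t = 60.0/32.70 = 1.835 s.
Height: y = v_y0 t − ½ g t² = 13.20 × 1.835 − 4.905 × 1.835² = 24.22 − 16.51 = 7.706 m.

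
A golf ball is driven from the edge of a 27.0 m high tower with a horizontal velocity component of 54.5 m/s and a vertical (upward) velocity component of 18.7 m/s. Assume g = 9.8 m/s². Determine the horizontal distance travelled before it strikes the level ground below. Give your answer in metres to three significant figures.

Vertical motion (up positive, ground at y = 0): 4.900 t² − (18.70) t − 27.0 = 0, so t = (18.70 + √(18.70² + 2·9.80·27.0)) / 9.80 = (18.70 + 29.65) / 9.80 = 4.933 s.
Horizontal distance: R = vₓ t = 54.50 × 4.933 = 268.9 m.

269 m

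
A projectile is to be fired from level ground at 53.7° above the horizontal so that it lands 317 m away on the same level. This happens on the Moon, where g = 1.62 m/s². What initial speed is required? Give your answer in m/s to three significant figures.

On level ground R = v₀² sin 2θ / g ⇒ v₀ = √(gR / sin 2θ).
v₀ = √(1.62 × 317 / sin 107.4°) = √(513.5 / 0.9542) = √538.17 = 23.20 m/s.

23.2 m/s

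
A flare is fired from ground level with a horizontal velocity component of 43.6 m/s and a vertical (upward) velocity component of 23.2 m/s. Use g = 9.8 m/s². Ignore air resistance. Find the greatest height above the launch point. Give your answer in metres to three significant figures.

At the apex v_y = 0, so H = v_y0²/(2g) = 23.20²/19.60 = 27.46 m.

27.5 m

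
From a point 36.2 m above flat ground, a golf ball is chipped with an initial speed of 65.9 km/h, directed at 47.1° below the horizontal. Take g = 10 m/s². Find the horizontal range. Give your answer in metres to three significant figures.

20.8 m

Convert: 65.9 km/h = 65.9/3.6 = 18.31 m/s.
Resolve: vₓ = 18.31 cos 47.1° = 12.46 m/s and v_y0 = −13.41 m/s (downward).
With up positive and y = 0 at the ground: y(t) = 36.2 + (−13.41) t − 5.000 t². Setting y = 0 and taking the positive root: t = [−13.41 + √(13.41² + 2·10.0·36.2)] / 10.0 = (−13.41 + 30.06) / 10.0 = 1.665 s.
Horizontal distance: R = vₓ t = 12.46 × 1.665 = 20.75 m.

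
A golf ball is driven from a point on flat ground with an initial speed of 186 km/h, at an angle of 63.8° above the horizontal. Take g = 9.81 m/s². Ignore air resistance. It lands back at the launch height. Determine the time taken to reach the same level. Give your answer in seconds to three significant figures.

9.45 s

Convert: 186 km/h = 186/3.6 = 51.67 m/s.
Horizontal component vₓ = 51.67 cos 63.8° = 22.81 m/s; vertical v_y0 = 51.67 sin 63.8° = 46.36 m/s.
It returns to y = 0 when t = 2 v_y0 / g = 2(46.36)/9.81 = 9.451 s.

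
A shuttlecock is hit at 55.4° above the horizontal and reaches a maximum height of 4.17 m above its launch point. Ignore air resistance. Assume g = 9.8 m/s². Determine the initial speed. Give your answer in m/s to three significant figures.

At the peak v_y = 0, so v_y0 = √(2gH) = √(2 × 9.80 × 4.17) = 9.041 m/s.
v_y0 = v₀ sin θ ⇒ v₀ = 9.041 / sin 55.4° = 10.98 m/s.

11.0 m/s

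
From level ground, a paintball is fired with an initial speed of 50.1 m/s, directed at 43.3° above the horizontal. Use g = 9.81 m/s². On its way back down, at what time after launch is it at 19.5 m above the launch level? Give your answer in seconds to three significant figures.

vₓ = 50.10 cos 43.3° = 36.46 m/s; v_y0 = 50.10 sin 43.3° = 34.36 m/s.
Set y = v_y0 t − ½ g t² = 19.5: 4.905 t² − 34.36 t + 19.5 = 0.
t = [34.36 ± √(34.36² − 2·9.81·19.5)] / 9.81 = (34.36 ± 28.25) / 9.81, so t = 0.6229 s or t = 6.382 s.
The descending-branch root is 6.382 s.

6.38 s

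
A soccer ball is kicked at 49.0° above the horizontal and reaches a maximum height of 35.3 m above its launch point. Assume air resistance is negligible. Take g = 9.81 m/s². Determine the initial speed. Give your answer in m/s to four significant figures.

34.87 m/s

At the peak v_y = 0, so v_y0 = √(2gH) = √(2 × 9.81 × 35.3) = 26.32 m/s.
v_y0 = v₀ sin θ ⇒ v₀ = 26.32 / sin 49.0° = 34.87 m/s.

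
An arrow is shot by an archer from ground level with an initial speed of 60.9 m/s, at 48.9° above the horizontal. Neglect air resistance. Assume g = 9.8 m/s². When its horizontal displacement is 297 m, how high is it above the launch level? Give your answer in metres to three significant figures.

vₓ = 60.90 cos 48.9° = 40.03 m/s; v_y0 = 60.90 sin 48.9° = 45.89 m/s.
Time to reach x = 297 m: t = x/vₓ = 297/40.03 = 7.419 s.
Height: y = v_y0 t − ½ g t² = 45.89 × 7.419 − 4.900 × 7.419² = 340.5 − 269.7 = 70.78 m.

70.8 m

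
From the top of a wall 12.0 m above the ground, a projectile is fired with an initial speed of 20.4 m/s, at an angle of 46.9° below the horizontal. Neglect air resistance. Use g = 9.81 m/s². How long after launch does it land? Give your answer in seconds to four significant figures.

vₓ = 20.40 cos 46.9° = 13.94 m/s; v_y0 = −14.90 m/s (downward).
Vertical motion (up positive, ground at y = 0): 4.905 t² − (−14.90) t − 12.0 = 0, so t = (−14.90 + √(14.90² + 2·9.81·12.0)) / 9.81 = (−14.90 + 21.38) / 9.81 = 0.6615 s.

0.6615 s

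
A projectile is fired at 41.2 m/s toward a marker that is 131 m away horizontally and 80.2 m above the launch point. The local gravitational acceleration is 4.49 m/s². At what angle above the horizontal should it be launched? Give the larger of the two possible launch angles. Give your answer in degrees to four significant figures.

78.31°

Trajectory: y = x tanθ − g x² (1 + tan²θ)/(2v₀²). With x = 131, y = 80.2, v₀ = 41.2, g = 4.49:
22.70 tan²θ − 131 tanθ + (102.9) = 0.
tanθ = [131 ± √(131² − 4 × 22.70 × (102.9))] / (2 × 22.70) = (131 ± 88.43) / 45.39, giving tanθ = 0.9379 or 4.834.
θ = 43.16° or 78.31°; the larger is 78.31°.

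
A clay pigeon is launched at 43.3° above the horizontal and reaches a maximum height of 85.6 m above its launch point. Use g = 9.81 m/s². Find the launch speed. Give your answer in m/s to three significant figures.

At the peak v_y = 0, so v_y0 = √(2gH) = √(2 × 9.81 × 85.6) = 40.98 m/s.
v_y0 = v₀ sin θ ⇒ v₀ = 40.98 / sin 43.3° = 59.76 m/s.

59.8 m/s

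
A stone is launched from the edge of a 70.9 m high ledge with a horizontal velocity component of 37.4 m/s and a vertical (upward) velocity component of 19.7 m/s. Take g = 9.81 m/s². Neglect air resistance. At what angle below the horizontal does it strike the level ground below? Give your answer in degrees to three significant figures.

With up positive and y = 0 at the ground: y(t) = 70.9 + (19.70) t − 4.905 t². Setting y = 0 and taking the positive root: t = [19.70 + √(19.70² + 2·9.81·70.9)] / 9.81 = (19.70 + 42.18) / 9.81 = 6.308 s.
At impact: v_y = v_y0 − g t = −42.18 m/s; vₓ = 37.40 m/s.
Angle below horizontal: arctan(|v_y|/vₓ) = arctan(42.18/37.40) = 48.44°.

48.4°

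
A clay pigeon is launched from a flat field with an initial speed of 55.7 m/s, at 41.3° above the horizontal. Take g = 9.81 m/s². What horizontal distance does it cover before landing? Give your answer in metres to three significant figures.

314 m

Horizontal component vₓ = 55.70 cos 41.3° = 41.85 m/s; vertical v_y0 = 55.70 sin 41.3° = 36.76 m/s.
Time aloft: T = 2 v_y0 / g = 2 × 36.76 / 9.81 = 7.495 s.
Horizontal distance R = vₓ T = 41.85 × 7.495 = 313.6 m.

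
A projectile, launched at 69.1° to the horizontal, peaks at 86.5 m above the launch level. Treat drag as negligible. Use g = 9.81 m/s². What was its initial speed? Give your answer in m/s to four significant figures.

At the peak v_y = 0, so v_y0 = √(2gH) = √(2 × 9.81 × 86.5) = 41.20 m/s.
v_y0 = v₀ sin θ ⇒ v₀ = 41.20 / sin 69.1° = 44.10 m/s.

44.10 m/s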